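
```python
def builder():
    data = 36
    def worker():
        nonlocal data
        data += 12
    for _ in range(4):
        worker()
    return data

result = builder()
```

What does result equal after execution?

Step 1: data = 36.
Step 2: worker() is called 4 times in a loop, each adding 12 via nonlocal.
Step 3: data = 36 + 12 * 4 = 84

The answer is 84.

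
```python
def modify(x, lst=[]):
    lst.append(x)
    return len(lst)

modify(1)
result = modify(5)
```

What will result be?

Step 1: Mutable default list persists between calls.
Step 2: First call: lst = [1], len = 1. Second call: lst = [1, 5], len = 2.
Step 3: result = 2

The answer is 2.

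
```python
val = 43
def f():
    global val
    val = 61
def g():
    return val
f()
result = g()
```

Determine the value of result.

Step 1: val = 43.
Step 2: f() sets global val = 61.
Step 3: g() reads global val = 61. result = 61

The answer is 61.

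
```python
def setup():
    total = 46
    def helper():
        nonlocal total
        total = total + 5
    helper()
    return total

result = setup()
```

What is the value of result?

Step 1: setup() sets total = 46.
Step 2: helper() uses nonlocal to modify total in setup's scope: total = 46 + 5 = 51.
Step 3: setup() returns the modified total = 51

The answer is 51.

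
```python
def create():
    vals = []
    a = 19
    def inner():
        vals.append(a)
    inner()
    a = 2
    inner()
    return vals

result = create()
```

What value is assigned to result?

Step 1: a = 19. inner() appends current a to vals.
Step 2: First inner(): appends 19. Then a = 2.
Step 3: Second inner(): appends 2 (closure sees updated a). result = [19, 2]

The answer is [19, 2].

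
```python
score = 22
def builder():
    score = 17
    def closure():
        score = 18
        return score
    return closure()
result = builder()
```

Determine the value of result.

Step 1: Three scopes define score: global (22), builder (17), closure (18).
Step 2: closure() has its own local score = 18, which shadows both enclosing and global.
Step 3: result = 18 (local wins in LEGB)

The answer is 18.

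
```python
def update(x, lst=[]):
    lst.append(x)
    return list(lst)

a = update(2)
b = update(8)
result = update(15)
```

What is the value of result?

Step 1: Default list is shared. list() creates copies for return values.
Step 2: Internal list grows: [2] -> [2, 8] -> [2, 8, 15].
Step 3: result = [2, 8, 15]

The answer is [2, 8, 15].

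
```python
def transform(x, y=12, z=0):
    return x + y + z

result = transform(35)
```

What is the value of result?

Step 1: transform(35) uses defaults y = 12, z = 0.
Step 2: Returns 35 + 12 + 0 = 47.
Step 3: result = 47

The answer is 47.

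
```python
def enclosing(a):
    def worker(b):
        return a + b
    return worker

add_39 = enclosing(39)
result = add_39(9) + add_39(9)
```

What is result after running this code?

Step 1: add_39 captures a = 39.
Step 2: add_39(9) = 39 + 9 = 48, called twice.
Step 3: result = 48 + 48 = 96

The answer is 96.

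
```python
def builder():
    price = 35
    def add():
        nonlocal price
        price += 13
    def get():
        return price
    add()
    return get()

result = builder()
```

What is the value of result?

Step 1: price = 35. add() modifies it via nonlocal, get() reads it.
Step 2: add() makes price = 35 + 13 = 48.
Step 3: get() returns 48. result = 48

The answer is 48.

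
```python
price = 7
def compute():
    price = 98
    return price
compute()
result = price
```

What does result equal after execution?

Step 1: price = 7 globally.
Step 2: compute() creates a LOCAL price = 98 (no global keyword!).
Step 3: The global price is unchanged. result = 7

The answer is 7.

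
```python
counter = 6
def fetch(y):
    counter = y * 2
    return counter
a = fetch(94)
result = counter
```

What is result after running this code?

Step 1: Global counter = 6.
Step 2: fetch(94) creates local counter = 94 * 2 = 188.
Step 3: Global counter unchanged because no global keyword. result = 6

The answer is 6.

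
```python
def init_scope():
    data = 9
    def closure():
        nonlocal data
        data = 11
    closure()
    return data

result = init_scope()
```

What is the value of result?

Step 1: init_scope() sets data = 9.
Step 2: closure() uses nonlocal to reassign data = 11.
Step 3: result = 11

The answer is 11.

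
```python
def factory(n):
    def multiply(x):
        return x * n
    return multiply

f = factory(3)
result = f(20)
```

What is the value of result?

Step 1: factory(3) returns multiply closure with n = 3.
Step 2: f(20) computes 20 * 3 = 60.
Step 3: result = 60

The answer is 60.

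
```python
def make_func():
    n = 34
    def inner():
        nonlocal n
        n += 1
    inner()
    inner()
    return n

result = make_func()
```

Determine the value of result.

Step 1: n starts at 34.
Step 2: inner() is called 2 times, each adding 1.
Step 3: n = 34 + 1 * 2 = 36

The answer is 36.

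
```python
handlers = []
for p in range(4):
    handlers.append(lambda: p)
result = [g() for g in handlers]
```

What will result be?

Step 1: All 4 lambdas share the same variable p.
Step 2: After the loop, p = 3.
Step 3: Each call returns 3. result = [3, 3, 3, 3]

The answer is [3, 3, 3, 3].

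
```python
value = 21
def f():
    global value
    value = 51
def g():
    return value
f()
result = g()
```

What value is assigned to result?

Step 1: value = 21.
Step 2: f() sets global value = 51.
Step 3: g() reads global value = 51. result = 51

The answer is 51.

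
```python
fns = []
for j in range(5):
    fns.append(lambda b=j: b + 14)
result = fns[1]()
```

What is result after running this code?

Step 1: Default argument b=j captures j's value at definition time.
Step 2: fns[1] was defined when j = 1, so b defaults to 1.
Step 3: result = 1 + 14 = 15 (default arg fixes the late binding issue)

The answer is 15.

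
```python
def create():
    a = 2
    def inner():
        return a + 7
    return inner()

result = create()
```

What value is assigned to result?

Step 1: create() defines a = 2.
Step 2: inner() reads a = 2 from enclosing scope, returns 2 + 7 = 9.
Step 3: result = 9

The answer is 9.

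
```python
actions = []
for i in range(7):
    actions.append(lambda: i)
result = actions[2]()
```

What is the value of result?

Step 1: The loop creates 7 lambdas, all referencing the same variable i.
Step 2: After the loop, i = 6 (final value).
Step 3: actions[2]() looks up i at call time and finds 6. This is the late binding gotcha. result = 6

The answer is 6.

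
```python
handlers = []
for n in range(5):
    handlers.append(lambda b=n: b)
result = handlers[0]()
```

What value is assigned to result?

Step 1: Default argument b=n captures n's value at each iteration.
Step 2: handlers[0] captured b = 0 when n was 0.
Step 3: result = 0

The answer is 0.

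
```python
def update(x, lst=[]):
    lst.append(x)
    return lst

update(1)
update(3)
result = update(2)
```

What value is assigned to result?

Step 1: Mutable default argument gotcha! The list [] is created once.
Step 2: Each call appends to the SAME list: [1], [1, 3], [1, 3, 2].
Step 3: result = [1, 3, 2]

The answer is [1, 3, 2].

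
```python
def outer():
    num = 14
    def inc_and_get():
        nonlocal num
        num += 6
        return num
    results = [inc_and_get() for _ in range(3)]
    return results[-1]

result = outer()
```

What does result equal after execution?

Step 1: num = 14.
Step 2: Three calls to inc_and_get(), each adding 6.
Step 3: Last value = 14 + 6 * 3 = 32

The answer is 32.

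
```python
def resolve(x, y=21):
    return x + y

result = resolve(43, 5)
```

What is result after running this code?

Step 1: resolve(43, 5) overrides default y with 5.
Step 2: Returns 43 + 5 = 48.
Step 3: result = 48

The answer is 48.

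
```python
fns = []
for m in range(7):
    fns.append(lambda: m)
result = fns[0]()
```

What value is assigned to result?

Step 1: The loop creates 7 lambdas, all referencing the same variable m.
Step 2: After the loop, m = 6 (final value).
Step 3: fns[0]() looks up m at call time and finds 6. This is the late binding gotcha. result = 6

The answer is 6.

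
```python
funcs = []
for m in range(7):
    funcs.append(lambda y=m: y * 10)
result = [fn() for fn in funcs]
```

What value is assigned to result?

Step 1: Default arg y=m captures m at each iteration.
Step 2: funcs[k] has y defaulting to k, returns k * 10.
Step 3: result = [0, 10, 20, 30, 40, 50, 60]

The answer is [0, 10, 20, 30, 40, 50, 60].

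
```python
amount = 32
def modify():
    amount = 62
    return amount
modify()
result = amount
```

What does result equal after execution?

Step 1: Global amount = 32.
Step 2: modify() creates local amount = 62 (shadow, not modification).
Step 3: After modify() returns, global amount is unchanged. result = 32

The answer is 32.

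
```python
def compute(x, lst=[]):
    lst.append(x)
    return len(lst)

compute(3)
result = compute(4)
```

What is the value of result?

Step 1: Mutable default list persists between calls.
Step 2: First call: lst = [3], len = 1. Second call: lst = [3, 4], len = 2.
Step 3: result = 2

The answer is 2.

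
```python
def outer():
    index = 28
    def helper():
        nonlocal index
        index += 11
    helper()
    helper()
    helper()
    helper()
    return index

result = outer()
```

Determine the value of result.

Step 1: index starts at 28.
Step 2: helper() is called 4 times, each adding 11.
Step 3: index = 28 + 11 * 4 = 72

The answer is 72.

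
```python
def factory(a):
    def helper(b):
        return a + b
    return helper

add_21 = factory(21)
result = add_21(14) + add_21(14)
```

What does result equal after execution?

Step 1: add_21 captures a = 21.
Step 2: add_21(14) = 21 + 14 = 35, called twice.
Step 3: result = 35 + 35 = 70

The answer is 70.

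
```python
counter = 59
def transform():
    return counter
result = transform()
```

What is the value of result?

Step 1: counter = 59 is defined in the global scope.
Step 2: transform() looks up counter. No local counter exists, so Python checks the global scope via LEGB rule and finds counter = 59.
Step 3: result = 59

The answer is 59.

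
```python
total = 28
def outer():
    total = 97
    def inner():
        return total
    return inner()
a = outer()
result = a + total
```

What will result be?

Step 1: outer() has local total = 97. inner() reads from enclosing.
Step 2: outer() returns 97. Global total = 28 unchanged.
Step 3: result = 97 + 28 = 125

The answer is 125.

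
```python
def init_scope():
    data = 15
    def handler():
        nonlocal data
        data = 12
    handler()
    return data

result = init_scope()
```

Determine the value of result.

Step 1: init_scope() sets data = 15.
Step 2: handler() uses nonlocal to reassign data = 12.
Step 3: result = 12

The answer is 12.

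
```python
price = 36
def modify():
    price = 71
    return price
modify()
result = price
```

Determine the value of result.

Step 1: price = 36 globally.
Step 2: modify() creates a LOCAL price = 71 (no global keyword!).
Step 3: The global price is unchanged. result = 36

The answer is 36.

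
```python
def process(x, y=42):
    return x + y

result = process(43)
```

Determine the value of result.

Step 1: process(43) uses default y = 42.
Step 2: Returns 43 + 42 = 85.
Step 3: result = 85

The answer is 85.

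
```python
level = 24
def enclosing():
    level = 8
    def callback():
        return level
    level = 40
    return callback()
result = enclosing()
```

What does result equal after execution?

Step 1: enclosing() sets level = 8, then later level = 40.
Step 2: callback() is called after level is reassigned to 40. Closures capture variables by reference, not by value.
Step 3: result = 40

The answer is 40.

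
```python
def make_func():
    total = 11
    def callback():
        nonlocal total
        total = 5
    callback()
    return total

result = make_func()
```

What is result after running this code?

Step 1: make_func() sets total = 11.
Step 2: callback() uses nonlocal to reassign total = 5.
Step 3: result = 5

The answer is 5.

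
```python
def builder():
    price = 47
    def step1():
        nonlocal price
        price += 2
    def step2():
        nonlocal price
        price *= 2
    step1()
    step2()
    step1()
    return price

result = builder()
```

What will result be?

Step 1: price = 47.
Step 2: step1(): price = 47 + 2 = 49.
Step 3: step2(): price = 49 * 2 = 98.
Step 4: step1(): price = 98 + 2 = 100. result = 100

The answer is 100.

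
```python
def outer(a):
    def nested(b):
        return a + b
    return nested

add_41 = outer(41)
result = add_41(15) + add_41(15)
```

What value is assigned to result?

Step 1: add_41 captures a = 41.
Step 2: add_41(15) = 41 + 15 = 56, called twice.
Step 3: result = 56 + 56 = 112

The answer is 112.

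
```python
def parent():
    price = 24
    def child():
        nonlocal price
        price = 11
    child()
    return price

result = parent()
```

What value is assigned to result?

Step 1: parent() sets price = 24.
Step 2: child() uses nonlocal to reassign price = 11.
Step 3: result = 11

The answer is 11.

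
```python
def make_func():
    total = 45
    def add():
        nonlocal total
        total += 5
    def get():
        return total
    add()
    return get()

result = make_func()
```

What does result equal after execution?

Step 1: total = 45. add() modifies it via nonlocal, get() reads it.
Step 2: add() makes total = 45 + 5 = 50.
Step 3: get() returns 50. result = 50

The answer is 50.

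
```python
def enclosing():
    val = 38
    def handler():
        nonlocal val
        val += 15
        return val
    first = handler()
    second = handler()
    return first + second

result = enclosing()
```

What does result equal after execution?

Step 1: val starts at 38.
Step 2: First call: val = 38 + 15 = 53, returns 53.
Step 3: Second call: val = 53 + 15 = 68, returns 68.
Step 4: result = 53 + 68 = 121

The answer is 121.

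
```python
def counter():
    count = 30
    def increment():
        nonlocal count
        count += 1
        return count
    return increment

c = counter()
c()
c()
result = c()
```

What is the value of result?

Step 1: counter() creates closure with count = 30.
Step 2: Each c() call increments count via nonlocal. After 3 calls: 30 + 3 = 33.
Step 3: result = 33

The answer is 33.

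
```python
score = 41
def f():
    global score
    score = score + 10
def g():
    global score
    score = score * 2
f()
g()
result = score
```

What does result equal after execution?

Step 1: score = 41.
Step 2: f() adds 10: score = 41 + 10 = 51.
Step 3: g() doubles: score = 51 * 2 = 102.
Step 4: result = 102

The answer is 102.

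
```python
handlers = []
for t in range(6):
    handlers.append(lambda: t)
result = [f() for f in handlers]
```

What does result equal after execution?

Step 1: All 6 lambdas share the same variable t.
Step 2: After the loop, t = 5.
Step 3: Each call returns 5. result = [5, 5, 5, 5, 5, 5]

The answer is [5, 5, 5, 5, 5, 5].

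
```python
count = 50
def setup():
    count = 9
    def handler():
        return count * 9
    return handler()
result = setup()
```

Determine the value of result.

Step 1: setup() shadows global count with count = 9.
Step 2: handler() finds count = 9 in enclosing scope, computes 9 * 9 = 81.
Step 3: result = 81

The answer is 81.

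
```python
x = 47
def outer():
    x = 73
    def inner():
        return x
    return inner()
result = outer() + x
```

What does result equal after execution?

Step 1: Global x = 47. outer() shadows with x = 73.
Step 2: inner() returns enclosing x = 73. outer() = 73.
Step 3: result = 73 + global x (47) = 120

The answer is 120.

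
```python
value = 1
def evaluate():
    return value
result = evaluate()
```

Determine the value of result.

Step 1: value = 1 is defined in the global scope.
Step 2: evaluate() looks up value. No local value exists, so Python checks the global scope via LEGB rule and finds value = 1.
Step 3: result = 1

The answer is 1.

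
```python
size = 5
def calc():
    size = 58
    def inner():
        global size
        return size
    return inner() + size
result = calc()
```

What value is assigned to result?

Step 1: Global size = 5. calc() shadows with local size = 58.
Step 2: inner() uses global keyword, so inner() returns global size = 5.
Step 3: calc() returns 5 + 58 = 63

The answer is 63.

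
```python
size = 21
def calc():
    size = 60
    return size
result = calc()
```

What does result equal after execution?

Step 1: Global size = 21.
Step 2: calc() creates local size = 60, shadowing the global.
Step 3: Returns local size = 60. result = 60

The answer is 60.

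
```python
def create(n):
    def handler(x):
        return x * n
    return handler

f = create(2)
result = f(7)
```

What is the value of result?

Step 1: create(2) creates a closure capturing n = 2.
Step 2: f(7) computes 7 * 2 = 14.
Step 3: result = 14

The answer is 14.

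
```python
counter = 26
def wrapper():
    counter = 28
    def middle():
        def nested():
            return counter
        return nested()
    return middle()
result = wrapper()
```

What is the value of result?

Step 1: wrapper() defines counter = 28. middle() and nested() have no local counter.
Step 2: nested() checks local (none), enclosing middle() (none), enclosing wrapper() and finds counter = 28.
Step 3: result = 28

The answer is 28.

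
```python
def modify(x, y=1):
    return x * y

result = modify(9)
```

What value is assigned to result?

Step 1: modify(9) uses default y = 1.
Step 2: Returns 9 * 1 = 9.
Step 3: result = 9

The answer is 9.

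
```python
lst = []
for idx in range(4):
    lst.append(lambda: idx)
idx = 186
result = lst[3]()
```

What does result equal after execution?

Step 1: Lambdas capture the variable idx by reference, not by value.
Step 2: After the loop, idx is reassigned to 186.
Step 3: lst[3]() looks up the current idx = 186. result = 186

The answer is 186.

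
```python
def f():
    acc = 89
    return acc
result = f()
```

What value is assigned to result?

Step 1: f() defines acc = 89 in its local scope.
Step 2: return acc finds the local variable acc = 89.
Step 3: result = 89

The answer is 89.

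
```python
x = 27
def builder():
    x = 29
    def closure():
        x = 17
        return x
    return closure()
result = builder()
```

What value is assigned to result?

Step 1: Three scopes define x: global (27), builder (29), closure (17).
Step 2: closure() has its own local x = 17, which shadows both enclosing and global.
Step 3: result = 17 (local wins in LEGB)

The answer is 17.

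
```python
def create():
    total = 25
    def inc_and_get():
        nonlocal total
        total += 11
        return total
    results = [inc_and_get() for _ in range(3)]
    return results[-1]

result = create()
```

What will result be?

Step 1: total = 25.
Step 2: Three calls to inc_and_get(), each adding 11.
Step 3: Last value = 25 + 11 * 3 = 58

The answer is 58.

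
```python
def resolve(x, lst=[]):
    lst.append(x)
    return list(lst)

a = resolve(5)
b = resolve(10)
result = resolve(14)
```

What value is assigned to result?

Step 1: Default list is shared. list() creates copies for return values.
Step 2: Internal list grows: [5] -> [5, 10] -> [5, 10, 14].
Step 3: result = [5, 10, 14]

The answer is [5, 10, 14].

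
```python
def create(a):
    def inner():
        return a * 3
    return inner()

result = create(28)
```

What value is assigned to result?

Step 1: create(28) binds parameter a = 28.
Step 2: inner() accesses a = 28 from enclosing scope.
Step 3: result = 28 * 3 = 84

The answer is 84.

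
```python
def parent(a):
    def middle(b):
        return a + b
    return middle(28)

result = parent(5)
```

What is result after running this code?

Step 1: parent(5) passes a = 5.
Step 2: middle(28) has b = 28, reads a = 5 from enclosing.
Step 3: result = 5 + 28 = 33

The answer is 33.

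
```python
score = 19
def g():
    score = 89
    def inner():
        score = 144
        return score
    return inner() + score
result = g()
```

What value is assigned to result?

Step 1: g() has local score = 89. inner() has local score = 144.
Step 2: inner() returns its local score = 144.
Step 3: g() returns 144 + its own score (89) = 233

The answer is 233.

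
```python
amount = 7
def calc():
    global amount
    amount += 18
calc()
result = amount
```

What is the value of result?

Step 1: amount = 7 globally.
Step 2: calc() modifies global amount: amount += 18 = 25.
Step 3: result = 25

The answer is 25.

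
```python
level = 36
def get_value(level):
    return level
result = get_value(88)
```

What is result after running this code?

Step 1: Global level = 36.
Step 2: get_value(88) takes parameter level = 88, which shadows the global.
Step 3: result = 88

The answer is 88.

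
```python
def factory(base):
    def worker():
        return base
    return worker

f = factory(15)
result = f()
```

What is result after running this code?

Step 1: factory(15) creates closure capturing base = 15.
Step 2: f() returns the captured base = 15.
Step 3: result = 15

The answer is 15.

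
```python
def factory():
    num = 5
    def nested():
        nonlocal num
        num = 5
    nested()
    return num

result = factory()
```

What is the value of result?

Step 1: factory() sets num = 5.
Step 2: nested() uses nonlocal to reassign num = 5.
Step 3: result = 5

The answer is 5.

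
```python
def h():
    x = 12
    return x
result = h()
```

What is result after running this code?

Step 1: h() defines x = 12 in its local scope.
Step 2: return x finds the local variable x = 12.
Step 3: result = 12

The answer is 12.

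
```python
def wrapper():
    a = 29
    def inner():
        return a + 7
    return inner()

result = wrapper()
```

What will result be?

Step 1: wrapper() defines a = 29.
Step 2: inner() reads a = 29 from enclosing scope, returns 29 + 7 = 36.
Step 3: result = 36

The answer is 36.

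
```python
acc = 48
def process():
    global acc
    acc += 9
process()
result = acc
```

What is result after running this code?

Step 1: acc = 48 globally.
Step 2: process() modifies global acc: acc += 9 = 57.
Step 3: result = 57

The answer is 57.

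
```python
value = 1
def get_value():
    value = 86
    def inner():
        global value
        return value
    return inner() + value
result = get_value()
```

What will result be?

Step 1: Global value = 1. get_value() shadows with local value = 86.
Step 2: inner() uses global keyword, so inner() returns global value = 1.
Step 3: get_value() returns 1 + 86 = 87

The answer is 87.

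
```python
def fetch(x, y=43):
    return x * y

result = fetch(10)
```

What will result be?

Step 1: fetch(10) uses default y = 43.
Step 2: Returns 10 * 43 = 430.
Step 3: result = 430

The answer is 430.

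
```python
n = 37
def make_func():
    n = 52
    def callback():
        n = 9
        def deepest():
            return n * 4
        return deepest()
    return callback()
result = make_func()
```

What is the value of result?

Step 1: deepest() looks up n through LEGB: not local, finds n = 9 in enclosing callback().
Step 2: Returns 9 * 4 = 36.
Step 3: result = 36

The answer is 36.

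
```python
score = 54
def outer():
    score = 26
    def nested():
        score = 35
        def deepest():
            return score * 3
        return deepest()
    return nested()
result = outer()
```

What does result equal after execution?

Step 1: deepest() looks up score through LEGB: not local, finds score = 35 in enclosing nested().
Step 2: Returns 35 * 3 = 105.
Step 3: result = 105

The answer is 105.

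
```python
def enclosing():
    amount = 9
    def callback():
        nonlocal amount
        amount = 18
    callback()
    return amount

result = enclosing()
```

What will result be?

Step 1: enclosing() sets amount = 9.
Step 2: callback() uses nonlocal to reassign amount = 18.
Step 3: result = 18

The answer is 18.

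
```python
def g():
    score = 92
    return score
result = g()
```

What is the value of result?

Step 1: g() defines score = 92 in its local scope.
Step 2: return score finds the local variable score = 92.
Step 3: result = 92

The answer is 92.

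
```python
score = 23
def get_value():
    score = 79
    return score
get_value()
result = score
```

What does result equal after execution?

Step 1: Global score = 23.
Step 2: get_value() creates local score = 79 (shadow, not modification).
Step 3: After get_value() returns, global score is unchanged. result = 23

The answer is 23.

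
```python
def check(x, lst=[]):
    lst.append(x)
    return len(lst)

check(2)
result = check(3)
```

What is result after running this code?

Step 1: Mutable default list persists between calls.
Step 2: First call: lst = [2], len = 1. Second call: lst = [2, 3], len = 2.
Step 3: result = 2

The answer is 2.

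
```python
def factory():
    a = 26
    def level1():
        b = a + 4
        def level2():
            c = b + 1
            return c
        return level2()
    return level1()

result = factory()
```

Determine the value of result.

Step 1: a = 26. b = a + 4 = 30.
Step 2: c = b + 1 = 30 + 1 = 31.
Step 3: result = 31

The answer is 31.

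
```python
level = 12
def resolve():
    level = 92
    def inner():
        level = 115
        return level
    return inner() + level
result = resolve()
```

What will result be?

Step 1: resolve() has local level = 92. inner() has local level = 115.
Step 2: inner() returns its local level = 115.
Step 3: resolve() returns 115 + its own level (92) = 207

The answer is 207.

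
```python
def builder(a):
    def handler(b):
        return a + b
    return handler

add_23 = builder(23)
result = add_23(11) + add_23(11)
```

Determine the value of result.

Step 1: add_23 captures a = 23.
Step 2: add_23(11) = 23 + 11 = 34, called twice.
Step 3: result = 34 + 34 = 68

The answer is 68.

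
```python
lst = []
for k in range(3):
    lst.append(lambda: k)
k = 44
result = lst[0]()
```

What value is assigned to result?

Step 1: Lambdas capture the variable k by reference, not by value.
Step 2: After the loop, k is reassigned to 44.
Step 3: lst[0]() looks up the current k = 44. result = 44

The answer is 44.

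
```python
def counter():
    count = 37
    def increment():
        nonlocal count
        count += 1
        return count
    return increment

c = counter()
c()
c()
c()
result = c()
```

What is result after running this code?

Step 1: counter() creates closure with count = 37.
Step 2: Each c() call increments count via nonlocal. After 4 calls: 37 + 4 = 41.
Step 3: result = 41

The answer is 41.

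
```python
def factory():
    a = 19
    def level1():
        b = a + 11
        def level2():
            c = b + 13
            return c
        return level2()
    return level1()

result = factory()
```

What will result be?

Step 1: a = 19. b = a + 11 = 30.
Step 2: c = b + 13 = 30 + 13 = 43.
Step 3: result = 43

The answer is 43.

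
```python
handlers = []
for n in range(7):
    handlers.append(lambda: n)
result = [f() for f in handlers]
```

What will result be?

Step 1: All 7 lambdas share the same variable n.
Step 2: After the loop, n = 6.
Step 3: Each call returns 6. result = [6, 6, 6, 6, 6, 6, 6]

The answer is [6, 6, 6, 6, 6, 6, 6].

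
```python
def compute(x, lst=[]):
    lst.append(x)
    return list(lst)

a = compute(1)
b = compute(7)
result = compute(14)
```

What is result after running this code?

Step 1: Default list is shared. list() creates copies for return values.
Step 2: Internal list grows: [1] -> [1, 7] -> [1, 7, 14].
Step 3: result = [1, 7, 14]

The answer is [1, 7, 14].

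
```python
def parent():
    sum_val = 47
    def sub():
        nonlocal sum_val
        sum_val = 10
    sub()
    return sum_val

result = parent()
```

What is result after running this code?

Step 1: parent() sets sum_val = 47.
Step 2: sub() uses nonlocal to reassign sum_val = 10.
Step 3: result = 10

The answer is 10.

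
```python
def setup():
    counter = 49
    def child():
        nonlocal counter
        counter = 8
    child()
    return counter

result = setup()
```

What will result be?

Step 1: setup() sets counter = 49.
Step 2: child() uses nonlocal to reassign counter = 8.
Step 3: result = 8

The answer is 8.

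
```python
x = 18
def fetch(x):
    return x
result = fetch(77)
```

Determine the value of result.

Step 1: Global x = 18.
Step 2: fetch(77) takes parameter x = 77, which shadows the global.
Step 3: result = 77

The answer is 77.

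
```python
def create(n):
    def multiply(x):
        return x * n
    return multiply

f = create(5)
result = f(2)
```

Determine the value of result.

Step 1: create(5) returns multiply closure with n = 5.
Step 2: f(2) computes 2 * 5 = 10.
Step 3: result = 10

The answer is 10.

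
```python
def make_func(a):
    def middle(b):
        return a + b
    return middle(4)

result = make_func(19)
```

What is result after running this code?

Step 1: make_func(19) passes a = 19.
Step 2: middle(4) has b = 4, reads a = 19 from enclosing.
Step 3: result = 19 + 4 = 23

The answer is 23.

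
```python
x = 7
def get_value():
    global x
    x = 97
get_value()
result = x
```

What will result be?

Step 1: x = 7 globally.
Step 2: get_value() declares global x and sets it to 97.
Step 3: After get_value(), global x = 97. result = 97

The answer is 97.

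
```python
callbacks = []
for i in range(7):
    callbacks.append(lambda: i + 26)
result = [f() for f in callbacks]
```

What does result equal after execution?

Step 1: All lambdas capture i by reference. After the loop, i = 6.
Step 2: Each call returns 6 + 26 = 32.
Step 3: result = [32, 32, 32, 32, 32, 32, 32]

The answer is [32, 32, 32, 32, 32, 32, 32].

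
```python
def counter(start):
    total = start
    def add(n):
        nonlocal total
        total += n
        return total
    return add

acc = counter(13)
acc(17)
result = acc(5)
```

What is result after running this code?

Step 1: counter(13) creates closure with total = 13.
Step 2: First acc(17): total = 13 + 17 = 30.
Step 3: Second acc(5): total = 30 + 5 = 35. result = 35

The answer is 35.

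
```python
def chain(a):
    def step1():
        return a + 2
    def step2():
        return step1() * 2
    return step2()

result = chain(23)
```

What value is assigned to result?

Step 1: chain(23) captures a = 23.
Step 2: step2() calls step1() which returns 23 + 2 = 25.
Step 3: step2() returns 25 * 2 = 50

The answer is 50.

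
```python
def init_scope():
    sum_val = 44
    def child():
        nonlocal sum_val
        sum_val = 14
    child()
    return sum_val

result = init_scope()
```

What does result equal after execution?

Step 1: init_scope() sets sum_val = 44.
Step 2: child() uses nonlocal to reassign sum_val = 14.
Step 3: result = 14

The answer is 14.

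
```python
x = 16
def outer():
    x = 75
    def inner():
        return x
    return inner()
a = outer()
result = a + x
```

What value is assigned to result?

Step 1: outer() has local x = 75. inner() reads from enclosing.
Step 2: outer() returns 75. Global x = 16 unchanged.
Step 3: result = 75 + 16 = 91

The answer is 91.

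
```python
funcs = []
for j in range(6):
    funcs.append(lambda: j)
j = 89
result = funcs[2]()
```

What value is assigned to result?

Step 1: Lambdas capture the variable j by reference, not by value.
Step 2: After the loop, j is reassigned to 89.
Step 3: funcs[2]() looks up the current j = 89. result = 89

The answer is 89.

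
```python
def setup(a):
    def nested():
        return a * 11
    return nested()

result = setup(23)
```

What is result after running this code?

Step 1: setup(23) binds parameter a = 23.
Step 2: nested() accesses a = 23 from enclosing scope.
Step 3: result = 23 * 11 = 253

The answer is 253.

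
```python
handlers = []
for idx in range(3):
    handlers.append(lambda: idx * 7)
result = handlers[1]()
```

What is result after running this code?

Step 1: All lambdas reference the same variable idx (late binding).
Step 2: After the loop, idx = 2. Every lambda returns idx * 7.
Step 3: handlers[1]() = 2 * 7 = 14

The answer is 14.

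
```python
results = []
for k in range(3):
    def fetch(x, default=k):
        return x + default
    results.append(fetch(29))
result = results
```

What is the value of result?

Step 1: Default argument default=k is evaluated at function definition time.
Step 2: Each iteration creates fetch with default = current k value.
Step 3: fetch(29) returns 29 + default. results = [29, 30, 31]

The answer is [29, 30, 31].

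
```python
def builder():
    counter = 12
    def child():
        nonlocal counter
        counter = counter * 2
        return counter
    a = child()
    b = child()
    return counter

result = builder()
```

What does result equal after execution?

Step 1: counter starts at 12.
Step 2: First child(): counter = 12 * 2 = 24.
Step 3: Second child(): counter = 24 * 2 = 48.
Step 4: result = 48

The answer is 48.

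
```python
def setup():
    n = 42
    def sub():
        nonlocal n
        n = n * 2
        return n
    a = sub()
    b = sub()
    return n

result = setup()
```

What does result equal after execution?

Step 1: n starts at 42.
Step 2: First sub(): n = 42 * 2 = 84.
Step 3: Second sub(): n = 84 * 2 = 168.
Step 4: result = 168

The answer is 168.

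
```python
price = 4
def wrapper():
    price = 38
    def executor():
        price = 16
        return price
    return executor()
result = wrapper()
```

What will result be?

Step 1: Three scopes define price: global (4), wrapper (38), executor (16).
Step 2: executor() has its own local price = 16, which shadows both enclosing and global.
Step 3: result = 16 (local wins in LEGB)

The answer is 16.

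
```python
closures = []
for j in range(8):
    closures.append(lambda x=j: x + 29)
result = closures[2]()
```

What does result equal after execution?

Step 1: Default argument x=j captures j's value at definition time.
Step 2: closures[2] was defined when j = 2, so x defaults to 2.
Step 3: result = 2 + 29 = 31 (default arg fixes the late binding issue)

The answer is 31.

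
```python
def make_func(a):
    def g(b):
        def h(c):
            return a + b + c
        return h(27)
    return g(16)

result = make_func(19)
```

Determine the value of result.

Step 1: a = 19, b = 16, c = 27 across three nested scopes.
Step 2: h() accesses all three via LEGB rule.
Step 3: result = 19 + 16 + 27 = 62

The answer is 62.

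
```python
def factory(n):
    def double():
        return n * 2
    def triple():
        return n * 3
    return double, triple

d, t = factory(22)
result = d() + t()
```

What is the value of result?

Step 1: Both closures capture the same n = 22.
Step 2: d() = 22 * 2 = 44, t() = 22 * 3 = 66.
Step 3: result = 44 + 66 = 110

The answer is 110.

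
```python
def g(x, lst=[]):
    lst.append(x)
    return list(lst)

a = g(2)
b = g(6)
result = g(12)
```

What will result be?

Step 1: Default list is shared. list() creates copies for return values.
Step 2: Internal list grows: [2] -> [2, 6] -> [2, 6, 12].
Step 3: result = [2, 6, 12]

The answer is [2, 6, 12].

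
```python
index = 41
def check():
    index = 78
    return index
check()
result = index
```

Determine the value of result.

Step 1: index = 41 globally.
Step 2: check() creates a LOCAL index = 78 (no global keyword!).
Step 3: The global index is unchanged. result = 41

The answer is 41.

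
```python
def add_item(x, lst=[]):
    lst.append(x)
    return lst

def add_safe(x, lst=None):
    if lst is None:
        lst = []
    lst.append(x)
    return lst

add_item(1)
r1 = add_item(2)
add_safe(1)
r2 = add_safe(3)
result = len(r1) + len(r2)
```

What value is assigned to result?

Step 1: add_item shares mutable default: after 2 calls, lst = [1, 2], len = 2.
Step 2: add_safe creates fresh list each time: r2 = [3], len = 1.
Step 3: result = 2 + 1 = 3

The answer is 3.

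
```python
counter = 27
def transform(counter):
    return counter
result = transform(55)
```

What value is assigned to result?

Step 1: Global counter = 27.
Step 2: transform(55) takes parameter counter = 55, which shadows the global.
Step 3: result = 55

The answer is 55.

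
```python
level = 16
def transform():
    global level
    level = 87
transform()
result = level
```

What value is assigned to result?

Step 1: level = 16 globally.
Step 2: transform() declares global level and sets it to 87.
Step 3: After transform(), global level = 87. result = 87

The answer is 87.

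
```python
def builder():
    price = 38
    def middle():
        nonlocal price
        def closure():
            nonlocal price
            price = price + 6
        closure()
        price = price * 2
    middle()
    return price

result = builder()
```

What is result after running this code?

Step 1: price = 38.
Step 2: closure() adds 6: price = 38 + 6 = 44.
Step 3: middle() doubles: price = 44 * 2 = 88.
Step 4: result = 88

The answer is 88.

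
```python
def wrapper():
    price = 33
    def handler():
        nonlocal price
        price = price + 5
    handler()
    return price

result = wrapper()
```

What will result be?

Step 1: wrapper() sets price = 33.
Step 2: handler() uses nonlocal to modify price in wrapper's scope: price = 33 + 5 = 38.
Step 3: wrapper() returns the modified price = 38

The answer is 38.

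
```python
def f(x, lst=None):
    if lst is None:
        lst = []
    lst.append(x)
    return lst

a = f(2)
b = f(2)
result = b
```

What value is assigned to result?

Step 1: None default with guard creates a NEW list each call.
Step 2: a = [2] (fresh list). b = [2] (another fresh list).
Step 3: result = [2] (this is the fix for mutable default)

The answer is [2].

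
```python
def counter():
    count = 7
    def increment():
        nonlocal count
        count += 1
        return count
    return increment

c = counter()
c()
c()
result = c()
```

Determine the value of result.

Step 1: counter() creates closure with count = 7.
Step 2: Each c() call increments count via nonlocal. After 3 calls: 7 + 3 = 10.
Step 3: result = 10

The answer is 10.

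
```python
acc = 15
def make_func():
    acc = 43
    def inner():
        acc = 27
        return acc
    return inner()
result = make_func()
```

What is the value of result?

Step 1: Three scopes define acc: global (15), make_func (43), inner (27).
Step 2: inner() has its own local acc = 27, which shadows both enclosing and global.
Step 3: result = 27 (local wins in LEGB)

The answer is 27.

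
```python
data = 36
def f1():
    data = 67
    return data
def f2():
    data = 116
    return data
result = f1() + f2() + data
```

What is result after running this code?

Step 1: Each function shadows global data with its own local.
Step 2: f1() returns 67, f2() returns 116.
Step 3: Global data = 36 is unchanged. result = 67 + 116 + 36 = 219

The answer is 219.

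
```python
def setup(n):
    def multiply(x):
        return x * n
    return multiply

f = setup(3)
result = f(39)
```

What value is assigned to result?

Step 1: setup(3) returns multiply closure with n = 3.
Step 2: f(39) computes 39 * 3 = 117.
Step 3: result = 117

The answer is 117.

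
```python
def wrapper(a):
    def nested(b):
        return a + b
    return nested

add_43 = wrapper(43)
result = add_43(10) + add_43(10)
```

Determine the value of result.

Step 1: add_43 captures a = 43.
Step 2: add_43(10) = 43 + 10 = 53, called twice.
Step 3: result = 53 + 53 = 106

The answer is 106.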